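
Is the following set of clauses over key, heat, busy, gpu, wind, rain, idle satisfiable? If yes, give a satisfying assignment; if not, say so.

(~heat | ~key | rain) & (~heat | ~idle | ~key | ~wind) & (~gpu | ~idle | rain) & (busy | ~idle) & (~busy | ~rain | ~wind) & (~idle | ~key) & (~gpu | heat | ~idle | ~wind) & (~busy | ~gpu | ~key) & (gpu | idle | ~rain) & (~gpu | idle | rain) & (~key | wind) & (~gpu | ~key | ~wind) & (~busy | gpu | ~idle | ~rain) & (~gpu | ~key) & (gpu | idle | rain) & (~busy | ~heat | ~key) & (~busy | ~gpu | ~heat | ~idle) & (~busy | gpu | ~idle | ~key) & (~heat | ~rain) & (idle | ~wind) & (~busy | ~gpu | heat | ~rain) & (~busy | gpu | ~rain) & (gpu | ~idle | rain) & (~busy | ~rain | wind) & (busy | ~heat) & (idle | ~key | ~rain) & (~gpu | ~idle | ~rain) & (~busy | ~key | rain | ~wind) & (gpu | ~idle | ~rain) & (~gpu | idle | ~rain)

UNSATISFIABLE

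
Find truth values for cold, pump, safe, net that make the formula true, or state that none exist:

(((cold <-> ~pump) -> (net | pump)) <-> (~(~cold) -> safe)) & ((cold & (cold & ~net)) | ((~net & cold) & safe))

cold=T, pump=T, safe=T, net=F

  ((cold <-> ~pump) -> (net | pump)) <-> (~(~cold) -> safe) = True
    (cold <-> ~pump) -> (net | pump) = True
      cold <-> ~pump = False
        ~pump = False
      net | pump = True
    ~(~cold) -> safe = True
      ~(~cold) = True
        ~cold = False
  (cold & (cold & ~net)) | ((~net & cold) & safe) = True
    cold & (cold & ~net) = True
      cold & ~net = True
        ~net = True
    (~net & cold) & safe = True
      ~net & cold = True
        ~net = True
Both conjuncts True, so the formula holds.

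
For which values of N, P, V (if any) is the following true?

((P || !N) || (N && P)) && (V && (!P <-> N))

N = False, P = True, V = True

  (P || !N) || (N && P) = True
    P || !N = True
      !N = True
    N && P = False
  V && (!P <-> N) = True
    !P <-> N = True
      !P = False
Both conjuncts True, so the formula holds.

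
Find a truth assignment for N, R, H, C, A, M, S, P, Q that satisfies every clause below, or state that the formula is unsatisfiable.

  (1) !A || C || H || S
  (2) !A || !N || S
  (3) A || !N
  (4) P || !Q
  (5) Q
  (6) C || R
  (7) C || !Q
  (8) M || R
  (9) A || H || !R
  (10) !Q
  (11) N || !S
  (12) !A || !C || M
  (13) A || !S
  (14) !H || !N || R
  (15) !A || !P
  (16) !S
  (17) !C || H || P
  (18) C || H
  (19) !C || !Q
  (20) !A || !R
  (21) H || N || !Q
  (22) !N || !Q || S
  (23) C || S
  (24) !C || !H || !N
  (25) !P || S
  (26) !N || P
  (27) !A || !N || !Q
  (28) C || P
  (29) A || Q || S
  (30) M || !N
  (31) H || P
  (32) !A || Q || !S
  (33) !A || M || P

Case Q = True:
  Clause (!Q) is falsified — contradiction.
Case Q = False:
  Clause (Q) is falsified — contradiction.
Both cases fail, so the formula is unsatisfiable.

Unsatisfiable — no assignment works.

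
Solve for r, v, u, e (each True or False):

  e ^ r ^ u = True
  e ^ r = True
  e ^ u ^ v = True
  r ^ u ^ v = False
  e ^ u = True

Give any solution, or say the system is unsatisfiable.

r=F; v=F; u=F; e=T

e ^ r ^ u = T ^ F ^ F = True ✓
e ^ r = T ^ F = True ✓
e ^ u ^ v = T ^ F ^ F = True ✓
r ^ u ^ v = F ^ F ^ F = False ✓
e ^ u = T ^ F = True ✓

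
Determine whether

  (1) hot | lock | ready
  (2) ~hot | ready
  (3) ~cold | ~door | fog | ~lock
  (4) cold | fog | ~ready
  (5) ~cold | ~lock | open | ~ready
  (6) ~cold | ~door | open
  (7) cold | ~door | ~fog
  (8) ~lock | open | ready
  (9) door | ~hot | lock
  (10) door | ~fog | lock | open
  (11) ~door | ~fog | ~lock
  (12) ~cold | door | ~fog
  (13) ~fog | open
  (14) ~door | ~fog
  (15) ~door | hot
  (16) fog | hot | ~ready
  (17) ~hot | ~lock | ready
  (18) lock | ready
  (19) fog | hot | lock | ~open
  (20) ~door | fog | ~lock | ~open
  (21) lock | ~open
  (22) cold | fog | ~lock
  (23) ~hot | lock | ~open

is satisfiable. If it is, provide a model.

open = True; fog = True; hot = False; lock = True; cold = False; door = False; ready = True

Set open = True.
  then (lock | ~open) forces lock = True.
Set fog = True.
  then (~door | ~fog | ~lock) forces door = False.
  then (~cold | door | ~fog) forces cold = False.
Set hot = False.
Set ready = True.
All clauses satisfied.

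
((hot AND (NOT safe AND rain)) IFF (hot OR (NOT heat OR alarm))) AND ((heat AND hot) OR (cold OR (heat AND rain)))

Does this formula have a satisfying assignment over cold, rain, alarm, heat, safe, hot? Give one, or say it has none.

cold = True, rain = True, alarm = True, heat = True, safe = False, hot = True

  (hot AND (NOT safe AND rain)) IFF (hot OR (NOT heat OR alarm)) = True
    hot AND (NOT safe AND rain) = True
      NOT safe AND rain = True
        NOT safe = True
    hot OR (NOT heat OR alarm) = True
      NOT heat OR alarm = True
        NOT heat = False
  (heat AND hot) OR (cold OR (heat AND rain)) = True
    heat AND hot = True
    cold OR (heat AND rain) = True
      heat AND rain = True
Both conjuncts True, so the formula holds.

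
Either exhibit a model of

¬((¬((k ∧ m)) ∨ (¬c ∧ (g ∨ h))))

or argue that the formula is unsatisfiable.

g = False, k = True, m = True, c = True, h = False

  ¬((¬((k ∧ m)) ∨ (¬c ∧ (g ∨ h)))) = True
    ¬((k ∧ m)) ∨ (¬c ∧ (g ∨ h)) = False
      ¬((k ∧ m)) = False
        k ∧ m = True
      ¬c ∧ (g ∨ h) = False
        ¬c = False
        g ∨ h = False
The formula evaluates to True.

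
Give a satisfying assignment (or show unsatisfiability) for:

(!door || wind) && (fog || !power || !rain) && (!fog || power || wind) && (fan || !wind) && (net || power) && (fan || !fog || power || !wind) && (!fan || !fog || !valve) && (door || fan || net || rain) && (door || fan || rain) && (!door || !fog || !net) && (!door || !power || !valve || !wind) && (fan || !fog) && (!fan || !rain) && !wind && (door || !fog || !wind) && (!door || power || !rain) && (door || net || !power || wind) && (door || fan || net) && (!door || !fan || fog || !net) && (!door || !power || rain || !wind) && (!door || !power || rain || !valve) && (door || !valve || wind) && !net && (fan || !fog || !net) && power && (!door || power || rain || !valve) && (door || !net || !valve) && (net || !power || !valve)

Case power = True:
  (!wind) forces wind = False.
  (!door || wind) forces door = False.
  (door || net || !power || wind) forces net = True.
  Clause (!net) is falsified — contradiction.
Case power = False:
  Clause (power) is falsified — contradiction.
Both cases fail, so the formula is unsatisfiable.

Unsatisfiable — no assignment works.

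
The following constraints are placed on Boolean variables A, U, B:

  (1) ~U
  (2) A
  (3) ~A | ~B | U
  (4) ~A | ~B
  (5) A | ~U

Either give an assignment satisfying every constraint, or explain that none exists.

A = True; U = False; B = False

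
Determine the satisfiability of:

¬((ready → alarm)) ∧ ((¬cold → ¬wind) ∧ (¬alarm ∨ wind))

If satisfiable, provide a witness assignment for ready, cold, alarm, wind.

ready = True, cold = True, alarm = False, wind = False

  ¬((ready → alarm)) = True
    ready → alarm = False
  (¬cold → ¬wind) ∧ (¬alarm ∨ wind) = True
    ¬cold → ¬wind = True
      ¬cold = False
      ¬wind = True
    ¬alarm ∨ wind = True
      ¬alarm = True
Both conjuncts True, so the formula holds.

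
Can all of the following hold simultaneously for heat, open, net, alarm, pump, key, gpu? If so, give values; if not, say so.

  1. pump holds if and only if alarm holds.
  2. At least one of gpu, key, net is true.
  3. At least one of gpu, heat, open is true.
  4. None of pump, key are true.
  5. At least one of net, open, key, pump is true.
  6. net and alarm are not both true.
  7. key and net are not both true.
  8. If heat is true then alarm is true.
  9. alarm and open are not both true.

heat = False, open = True, net = True, alarm = False, pump = False, key = False, gpu = False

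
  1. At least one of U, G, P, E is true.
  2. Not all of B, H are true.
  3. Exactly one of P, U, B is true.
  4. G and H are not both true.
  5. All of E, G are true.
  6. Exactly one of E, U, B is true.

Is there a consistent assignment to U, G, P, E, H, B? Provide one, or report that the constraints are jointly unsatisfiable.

U=F, G=T, P=T, E=T, H=F, B=F

  (1) {U, G, P, E}: 3 true — at least one ✓
  (2) {B, H}: 0/2 true — not all ✓
  (3) {P, U, B}: 1 true — exactly one ✓
  (4) G=T, H=F — not both ✓
  (5) {E, G}: all 2 true ✓
  (6) {E, U, B}: 1 true — exactly one ✓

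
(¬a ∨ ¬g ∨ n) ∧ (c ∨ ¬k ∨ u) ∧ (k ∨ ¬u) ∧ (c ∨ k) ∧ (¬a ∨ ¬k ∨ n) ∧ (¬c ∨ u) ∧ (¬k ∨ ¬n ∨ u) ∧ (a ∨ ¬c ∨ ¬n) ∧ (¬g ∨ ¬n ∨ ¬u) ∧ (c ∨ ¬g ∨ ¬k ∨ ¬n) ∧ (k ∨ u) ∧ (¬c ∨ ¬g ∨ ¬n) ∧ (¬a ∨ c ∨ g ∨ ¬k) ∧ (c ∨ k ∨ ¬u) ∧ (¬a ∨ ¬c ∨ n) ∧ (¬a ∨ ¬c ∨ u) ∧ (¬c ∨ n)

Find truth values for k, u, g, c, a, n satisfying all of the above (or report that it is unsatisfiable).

Try k = False:
  (k ∨ ¬u) forces u = False.
  clause (k ∨ u) is falsified — backtrack.
So k = True.
Try u = False:
  (c ∨ ¬k ∨ u) forces c = True.
  clause (¬c ∨ u) is falsified — backtrack.
So u = True.
Set g = False.
Set c = False.
  then (¬a ∨ c ∨ g ∨ ¬k) forces a = False.
Set n = False.
All clauses satisfied.

k=T, u=T, g=F, c=F, a=F, n=F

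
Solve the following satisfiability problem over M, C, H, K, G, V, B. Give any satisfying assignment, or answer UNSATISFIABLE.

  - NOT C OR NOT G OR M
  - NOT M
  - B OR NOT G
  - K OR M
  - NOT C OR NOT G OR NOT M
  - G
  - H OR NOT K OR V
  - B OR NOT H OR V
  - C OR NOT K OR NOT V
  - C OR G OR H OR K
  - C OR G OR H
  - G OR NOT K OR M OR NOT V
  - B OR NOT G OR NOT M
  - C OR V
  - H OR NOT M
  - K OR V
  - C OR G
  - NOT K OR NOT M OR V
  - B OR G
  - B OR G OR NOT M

The formula is unsatisfiable.

Case M = True:
  Clause (NOT M) is falsified — contradiction.
Case M = False:
  (K OR M) forces K = True.
  (G) forces G = True.
  (NOT C OR NOT G OR M) forces C = False.
  (B OR NOT G) forces B = True.
  (C OR NOT K OR NOT V) forces V = False.
  Clause (C OR V) is falsified — contradiction.
Both cases fail, so the formula is unsatisfiable.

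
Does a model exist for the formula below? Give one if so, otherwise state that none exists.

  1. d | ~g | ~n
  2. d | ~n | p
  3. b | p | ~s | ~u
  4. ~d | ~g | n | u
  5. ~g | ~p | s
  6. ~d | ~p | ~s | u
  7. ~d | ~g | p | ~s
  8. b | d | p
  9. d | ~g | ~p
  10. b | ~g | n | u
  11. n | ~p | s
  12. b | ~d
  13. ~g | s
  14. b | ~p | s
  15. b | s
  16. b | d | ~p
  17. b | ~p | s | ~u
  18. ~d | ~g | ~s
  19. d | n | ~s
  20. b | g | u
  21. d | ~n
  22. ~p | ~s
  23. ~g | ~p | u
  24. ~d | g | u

p=F, n=T, s=F, u=T, b=T, d=T, g=F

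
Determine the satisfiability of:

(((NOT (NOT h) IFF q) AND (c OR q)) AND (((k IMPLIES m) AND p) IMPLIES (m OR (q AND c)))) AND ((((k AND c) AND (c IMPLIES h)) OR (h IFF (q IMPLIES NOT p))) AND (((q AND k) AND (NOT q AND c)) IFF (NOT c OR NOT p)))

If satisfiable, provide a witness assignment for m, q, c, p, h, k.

m = True, q = True, c = True, p = True, h = True, k = True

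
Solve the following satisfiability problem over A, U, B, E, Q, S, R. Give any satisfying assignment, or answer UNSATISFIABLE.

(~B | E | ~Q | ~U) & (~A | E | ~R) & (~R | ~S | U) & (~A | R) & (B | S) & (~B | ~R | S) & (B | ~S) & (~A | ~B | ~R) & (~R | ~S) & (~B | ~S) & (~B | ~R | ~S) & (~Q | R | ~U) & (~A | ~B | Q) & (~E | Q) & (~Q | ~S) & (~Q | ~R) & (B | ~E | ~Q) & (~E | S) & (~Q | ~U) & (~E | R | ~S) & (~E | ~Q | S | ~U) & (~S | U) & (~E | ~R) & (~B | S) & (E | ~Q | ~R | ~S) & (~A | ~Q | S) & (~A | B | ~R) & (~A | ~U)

Case B = True:
  (~B | ~S) forces S = False.
  Clause (~B | S) is falsified — contradiction.
Case B = False:
  (B | S) forces S = True.
  Clause (B | ~S) is falsified — contradiction.
Both cases fail, so the formula is unsatisfiable.

Unsatisfiable — no assignment works.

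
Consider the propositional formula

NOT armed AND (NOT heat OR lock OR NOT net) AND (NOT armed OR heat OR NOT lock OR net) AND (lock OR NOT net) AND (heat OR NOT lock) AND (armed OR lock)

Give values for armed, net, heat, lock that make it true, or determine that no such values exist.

Unit clause (NOT armed) forces armed = False.
In (armed OR lock) only lock is left, so lock = True.
In (heat OR NOT lock) only heat is left, so heat = True.
Set net = False.
Check each clause:
  (NOT armed): NOT armed holds.
  (NOT heat OR lock OR NOT net): lock holds.
  (NOT armed OR heat OR NOT lock OR net): NOT armed holds.
  (lock OR NOT net): lock holds.
  (heat OR NOT lock): heat holds.
  (armed OR lock): lock holds.
All clauses satisfied.

armed = False, net = False, heat = True, lock = True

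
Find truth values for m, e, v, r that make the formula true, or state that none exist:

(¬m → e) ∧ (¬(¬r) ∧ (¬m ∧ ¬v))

m=F; e=T; v=F; r=T

  ¬m → e = True
    ¬m = True
  ¬(¬r) ∧ (¬m ∧ ¬v) = True
    ¬(¬r) = True
      ¬r = False
    ¬m ∧ ¬v = True
      ¬m = True
      ¬v = True
Both conjuncts True, so the formula holds.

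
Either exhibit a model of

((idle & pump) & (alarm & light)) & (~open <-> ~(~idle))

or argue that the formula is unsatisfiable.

alarm = True, pump = True, idle = True, light = True, open = False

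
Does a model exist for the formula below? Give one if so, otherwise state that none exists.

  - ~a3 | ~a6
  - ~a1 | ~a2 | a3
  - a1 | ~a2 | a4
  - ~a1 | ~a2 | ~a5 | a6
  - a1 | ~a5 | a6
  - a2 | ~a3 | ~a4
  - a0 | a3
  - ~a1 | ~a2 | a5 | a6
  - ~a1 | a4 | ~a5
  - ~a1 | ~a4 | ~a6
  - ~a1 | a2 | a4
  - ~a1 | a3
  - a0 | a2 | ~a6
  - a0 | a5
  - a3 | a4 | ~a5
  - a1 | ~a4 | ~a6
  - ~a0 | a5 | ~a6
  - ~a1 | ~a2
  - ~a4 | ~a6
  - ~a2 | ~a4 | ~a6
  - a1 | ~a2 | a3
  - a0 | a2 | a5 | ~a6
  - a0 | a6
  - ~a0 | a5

UNSATISFIABLE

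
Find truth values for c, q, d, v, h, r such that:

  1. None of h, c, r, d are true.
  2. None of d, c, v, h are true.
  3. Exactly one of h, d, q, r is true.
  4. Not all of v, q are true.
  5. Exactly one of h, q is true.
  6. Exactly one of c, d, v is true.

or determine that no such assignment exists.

Case c = True:
  Constraint (1) is violated (c=T) — contradiction.
Case c = False:
  (1) forces h = False.
  (1) forces r = False.
  (1) forces d = False.
  (2) forces v = False.
  Constraint (6) is violated (c=F, d=F, v=F) — contradiction.
Both cases fail — unsatisfiable.

The formula is unsatisfiable.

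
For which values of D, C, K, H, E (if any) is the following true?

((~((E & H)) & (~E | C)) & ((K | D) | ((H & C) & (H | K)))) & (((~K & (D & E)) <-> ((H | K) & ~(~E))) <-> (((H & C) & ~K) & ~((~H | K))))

D=F, C=T, K=F, H=T, E=F

  (~((E & H)) & (~E | C)) & ((K | D) | ((H & C) & (H | K))) = True
    ~((E & H)) & (~E | C) = True
      ~((E & H)) = True
        E & H = False
      ~E | C = True
        ~E = True
    (K | D) | ((H & C) & (H | K)) = True
      K | D = False
      (H & C) & (H | K) = True
        H & C = True
        H | K = True
  ((~K & (D & E)) <-> ((H | K) & ~(~E))) <-> (((H & C) & ~K) & ~((~H | K))) = True
    (~K & (D & E)) <-> ((H | K) & ~(~E)) = True
      ~K & (D & E) = False
        ~K = True
        D & E = False
      (H | K) & ~(~E) = False
        H | K = True
        ~(~E) = False
          ~E = True
    ((H & C) & ~K) & ~((~H | K)) = True
      (H & C) & ~K = True
        H & C = True
        ~K = True
      ~((~H | K)) = True
        ~H | K = False
          ~H = False
Both conjuncts True, so the formula holds.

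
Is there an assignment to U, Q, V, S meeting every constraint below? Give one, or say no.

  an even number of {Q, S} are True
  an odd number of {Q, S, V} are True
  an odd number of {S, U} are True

U: False; Q: True; V: True; S: True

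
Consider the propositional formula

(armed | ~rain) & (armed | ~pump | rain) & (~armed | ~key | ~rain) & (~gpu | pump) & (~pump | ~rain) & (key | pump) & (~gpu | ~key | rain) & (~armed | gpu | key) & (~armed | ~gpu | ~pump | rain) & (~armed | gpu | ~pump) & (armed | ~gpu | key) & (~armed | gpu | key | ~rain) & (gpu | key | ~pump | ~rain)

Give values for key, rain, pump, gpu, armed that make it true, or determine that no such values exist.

Try key = False:
  (key | pump) forces pump = True.
  (~pump | ~rain) forces rain = False.
  (armed | ~pump | rain) forces armed = True.
  (~armed | gpu | key) forces gpu = True.
  clause (~armed | ~gpu | ~pump | rain) is falsified — backtrack.
So key = True.
Set rain = False.
  then (~gpu | ~key | rain) forces gpu = False.
Try pump = True:
  (armed | ~pump | rain) forces armed = True.
  clause (~armed | gpu | ~pump) is falsified — backtrack.
So pump = False.
Set armed = True.
All clauses satisfied.

key = True, rain = False, pump = False, gpu = False, armed = True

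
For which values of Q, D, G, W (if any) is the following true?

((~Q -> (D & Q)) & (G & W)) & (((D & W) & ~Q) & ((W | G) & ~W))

Case Q = True: the conjunct ~Q is False.
Case Q = False: the conjunct ~Q -> (D & Q) becomes ~False -> (D & False) = False.
Both cases fail — unsatisfiable.

UNSATISFIABLE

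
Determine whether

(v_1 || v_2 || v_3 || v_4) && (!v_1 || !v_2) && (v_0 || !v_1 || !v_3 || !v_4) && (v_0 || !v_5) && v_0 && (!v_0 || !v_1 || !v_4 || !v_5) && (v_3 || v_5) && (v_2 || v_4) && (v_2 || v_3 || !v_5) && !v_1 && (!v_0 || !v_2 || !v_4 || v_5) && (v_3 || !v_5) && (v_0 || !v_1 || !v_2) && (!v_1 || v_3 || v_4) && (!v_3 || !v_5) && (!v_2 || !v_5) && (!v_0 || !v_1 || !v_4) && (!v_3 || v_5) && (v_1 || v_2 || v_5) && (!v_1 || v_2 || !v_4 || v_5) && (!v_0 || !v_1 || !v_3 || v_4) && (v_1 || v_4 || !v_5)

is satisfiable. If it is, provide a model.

No satisfying assignment exists.

Case v_3 = True:
  (v_0) forces v_0 = True.
  (!v_1) forces v_1 = False.
  (!v_3 || !v_5) forces v_5 = False.
  Clause (!v_3 || v_5) is falsified — contradiction.
Case v_3 = False:
  (v_0) forces v_0 = True.
  (v_3 || v_5) forces v_5 = True.
  Clause (v_3 || !v_5) is falsified — contradiction.
Both cases fail, so the formula is unsatisfiable.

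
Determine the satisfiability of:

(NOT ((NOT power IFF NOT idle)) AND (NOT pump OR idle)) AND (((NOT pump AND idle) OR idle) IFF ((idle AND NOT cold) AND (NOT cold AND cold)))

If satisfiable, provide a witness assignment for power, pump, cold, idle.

power = True; pump = False; cold = True; idle = False

  NOT ((NOT power IFF NOT idle)) AND (NOT pump OR idle) = True
    NOT ((NOT power IFF NOT idle)) = True
      NOT power IFF NOT idle = False
        NOT power = False
        NOT idle = True
    NOT pump OR idle = True
      NOT pump = True
  ((NOT pump AND idle) OR idle) IFF ((idle AND NOT cold) AND (NOT cold AND cold)) = True
    (NOT pump AND idle) OR idle = False
      NOT pump AND idle = False
        NOT pump = True
    (idle AND NOT cold) AND (NOT cold AND cold) = False
      idle AND NOT cold = False
        NOT cold = False
      NOT cold AND cold = False
        NOT cold = False
Both conjuncts True, so the formula holds.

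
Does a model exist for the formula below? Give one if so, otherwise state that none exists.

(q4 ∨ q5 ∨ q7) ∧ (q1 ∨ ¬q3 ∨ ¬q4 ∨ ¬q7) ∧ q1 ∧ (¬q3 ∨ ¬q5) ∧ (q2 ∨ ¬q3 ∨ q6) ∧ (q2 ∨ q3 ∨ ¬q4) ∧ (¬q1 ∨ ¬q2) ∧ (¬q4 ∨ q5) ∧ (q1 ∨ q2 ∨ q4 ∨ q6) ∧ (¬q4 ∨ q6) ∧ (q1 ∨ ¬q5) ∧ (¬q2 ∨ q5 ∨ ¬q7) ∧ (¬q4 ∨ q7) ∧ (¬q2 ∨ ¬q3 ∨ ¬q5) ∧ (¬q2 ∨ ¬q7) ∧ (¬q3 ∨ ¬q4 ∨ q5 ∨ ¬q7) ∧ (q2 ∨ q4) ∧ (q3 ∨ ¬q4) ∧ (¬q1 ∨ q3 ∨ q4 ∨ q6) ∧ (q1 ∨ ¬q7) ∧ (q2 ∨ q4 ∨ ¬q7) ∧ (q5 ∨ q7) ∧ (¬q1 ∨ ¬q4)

No satisfying assignment exists.

Case q1 = True:
  (¬q1 ∨ ¬q2) forces q2 = False.
  (q2 ∨ q4) forces q4 = True.
  Clause (¬q1 ∨ ¬q4) is falsified — contradiction.
Case q1 = False:
  Clause (q1) is falsified — contradiction.
Both cases fail, so the formula is unsatisfiable.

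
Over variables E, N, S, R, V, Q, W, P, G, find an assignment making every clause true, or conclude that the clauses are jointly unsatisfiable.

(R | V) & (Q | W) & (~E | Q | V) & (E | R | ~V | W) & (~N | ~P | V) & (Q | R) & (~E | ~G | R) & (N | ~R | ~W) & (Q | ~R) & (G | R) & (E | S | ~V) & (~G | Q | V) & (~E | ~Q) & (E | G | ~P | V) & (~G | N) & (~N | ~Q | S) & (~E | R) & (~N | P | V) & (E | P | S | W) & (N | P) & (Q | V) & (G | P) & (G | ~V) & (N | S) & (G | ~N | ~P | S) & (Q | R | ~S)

E = False, N = True, S = True, R = False, V = True, Q = True, W = True, P = True, G = True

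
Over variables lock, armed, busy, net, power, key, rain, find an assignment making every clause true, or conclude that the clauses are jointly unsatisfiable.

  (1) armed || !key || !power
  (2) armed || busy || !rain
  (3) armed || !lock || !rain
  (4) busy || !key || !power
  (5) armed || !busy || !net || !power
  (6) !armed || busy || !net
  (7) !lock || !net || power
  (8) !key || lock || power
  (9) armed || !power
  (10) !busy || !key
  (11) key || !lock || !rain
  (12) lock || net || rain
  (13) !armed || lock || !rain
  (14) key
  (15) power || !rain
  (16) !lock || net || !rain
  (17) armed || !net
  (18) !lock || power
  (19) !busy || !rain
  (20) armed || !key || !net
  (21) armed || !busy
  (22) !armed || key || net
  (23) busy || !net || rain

Case key = True:
  (!busy || !key) forces busy = False.
  (busy || !key || !power) forces power = False.
  (!key || lock || power) forces lock = True.
  Clause (!lock || power) is falsified — contradiction.
Case key = False:
  Clause (key) is falsified — contradiction.
Both cases fail, so the formula is unsatisfiable.

The formula is unsatisfiable.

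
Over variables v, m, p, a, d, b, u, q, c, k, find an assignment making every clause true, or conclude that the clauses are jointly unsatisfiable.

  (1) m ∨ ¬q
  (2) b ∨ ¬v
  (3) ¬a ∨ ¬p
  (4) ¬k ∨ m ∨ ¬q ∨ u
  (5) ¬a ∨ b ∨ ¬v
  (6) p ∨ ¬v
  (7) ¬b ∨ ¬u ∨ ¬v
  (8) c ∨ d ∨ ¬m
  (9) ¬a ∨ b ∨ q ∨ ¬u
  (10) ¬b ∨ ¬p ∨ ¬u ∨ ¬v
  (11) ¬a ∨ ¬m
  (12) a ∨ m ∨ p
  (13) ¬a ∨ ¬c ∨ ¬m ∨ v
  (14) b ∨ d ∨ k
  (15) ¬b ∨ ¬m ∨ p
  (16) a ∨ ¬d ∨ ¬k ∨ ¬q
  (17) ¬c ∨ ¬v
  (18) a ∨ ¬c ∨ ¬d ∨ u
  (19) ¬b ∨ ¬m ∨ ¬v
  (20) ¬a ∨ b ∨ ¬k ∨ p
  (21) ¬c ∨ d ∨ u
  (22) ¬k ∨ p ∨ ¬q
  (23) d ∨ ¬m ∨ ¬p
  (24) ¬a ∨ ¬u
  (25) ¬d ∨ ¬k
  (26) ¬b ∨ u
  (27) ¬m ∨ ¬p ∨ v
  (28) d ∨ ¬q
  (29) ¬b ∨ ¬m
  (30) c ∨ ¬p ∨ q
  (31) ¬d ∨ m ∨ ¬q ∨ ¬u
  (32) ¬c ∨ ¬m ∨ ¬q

v = False; m = True; p = False; a = False; d = False; b = False; u = True; q = False; c = True; k = True

Try v = True:
  (b ∨ ¬v) forces b = True.
  (p ∨ ¬v) forces p = True.
  (¬a ∨ ¬p) forces a = False.
  (¬b ∨ ¬u ∨ ¬v) forces u = False.
  clause (¬b ∨ u) is falsified — backtrack.
So v = False.
Set m = True.
  then (¬a ∨ ¬m) forces a = False.
  then (¬m ∨ ¬p ∨ v) forces p = False.
  then (¬b ∨ ¬m) forces b = False.
Set d = False.
  then (c ∨ d ∨ ¬m) forces c = True.
  then (b ∨ d ∨ k) forces k = True.
  then (¬c ∨ d ∨ u) forces u = True.
  then (¬k ∨ p ∨ ¬q) forces q = False.
All clauses satisfied.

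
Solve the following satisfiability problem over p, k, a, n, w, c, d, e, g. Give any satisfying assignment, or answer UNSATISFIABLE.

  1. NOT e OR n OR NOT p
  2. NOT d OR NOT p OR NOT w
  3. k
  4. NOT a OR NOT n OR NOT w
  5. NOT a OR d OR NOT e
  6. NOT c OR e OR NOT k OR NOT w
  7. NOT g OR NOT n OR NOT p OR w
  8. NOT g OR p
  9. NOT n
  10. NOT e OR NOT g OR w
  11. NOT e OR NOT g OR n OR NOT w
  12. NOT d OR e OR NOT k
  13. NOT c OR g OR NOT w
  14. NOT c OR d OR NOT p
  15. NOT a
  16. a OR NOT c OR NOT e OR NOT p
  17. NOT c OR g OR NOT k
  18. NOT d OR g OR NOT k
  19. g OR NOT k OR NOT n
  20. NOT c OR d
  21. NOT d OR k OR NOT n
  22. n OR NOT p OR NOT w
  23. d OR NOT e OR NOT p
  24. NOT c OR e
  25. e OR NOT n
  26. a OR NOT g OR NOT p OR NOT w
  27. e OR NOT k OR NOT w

Unit clause (k) forces k = True.
Unit clause (NOT n) forces n = False.
Unit clause (NOT a) forces a = False.
Set p = True.
  then (NOT e OR n OR NOT p) forces e = False.
  then (NOT d OR e OR NOT k) forces d = False.
  then (NOT c OR d OR NOT p) forces c = False.
  then (n OR NOT p OR NOT w) forces w = False.
Set g = False.
All clauses satisfied.

p = True; k = True; a = False; n = False; w = False; c = False; d = False; e = False; g = False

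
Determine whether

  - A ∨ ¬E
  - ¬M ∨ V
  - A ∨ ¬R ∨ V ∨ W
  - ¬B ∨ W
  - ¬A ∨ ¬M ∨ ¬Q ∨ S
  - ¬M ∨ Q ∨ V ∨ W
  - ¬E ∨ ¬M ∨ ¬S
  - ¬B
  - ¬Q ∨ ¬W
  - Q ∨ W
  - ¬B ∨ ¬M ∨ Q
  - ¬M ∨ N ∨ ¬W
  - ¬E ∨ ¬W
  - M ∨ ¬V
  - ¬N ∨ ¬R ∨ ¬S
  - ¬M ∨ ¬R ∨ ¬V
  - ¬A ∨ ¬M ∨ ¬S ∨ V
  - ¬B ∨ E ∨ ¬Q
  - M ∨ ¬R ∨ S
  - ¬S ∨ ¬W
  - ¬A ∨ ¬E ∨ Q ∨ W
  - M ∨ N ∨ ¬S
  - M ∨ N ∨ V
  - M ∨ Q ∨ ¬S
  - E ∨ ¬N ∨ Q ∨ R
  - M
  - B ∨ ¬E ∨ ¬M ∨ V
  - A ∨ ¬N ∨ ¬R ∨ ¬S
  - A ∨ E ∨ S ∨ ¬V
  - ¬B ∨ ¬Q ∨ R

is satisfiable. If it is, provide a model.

W=F, S=T, B=F, Q=T, E=F, N=T, V=T, R=F, A=T, M=T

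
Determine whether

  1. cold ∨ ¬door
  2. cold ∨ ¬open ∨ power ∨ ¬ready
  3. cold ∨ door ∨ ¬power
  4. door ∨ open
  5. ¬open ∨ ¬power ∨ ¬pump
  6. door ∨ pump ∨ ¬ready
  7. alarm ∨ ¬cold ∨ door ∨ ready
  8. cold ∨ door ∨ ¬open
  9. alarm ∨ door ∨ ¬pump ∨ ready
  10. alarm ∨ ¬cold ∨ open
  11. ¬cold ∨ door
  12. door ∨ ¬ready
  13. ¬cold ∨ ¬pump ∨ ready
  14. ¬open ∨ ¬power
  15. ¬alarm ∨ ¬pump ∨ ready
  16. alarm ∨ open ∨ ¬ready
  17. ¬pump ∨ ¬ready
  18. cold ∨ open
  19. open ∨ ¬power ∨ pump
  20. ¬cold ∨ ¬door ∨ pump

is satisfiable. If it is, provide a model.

The formula is unsatisfiable.

Case door = True:
  (cold ∨ ¬door) forces cold = True.
  (¬cold ∨ ¬door ∨ pump) forces pump = True.
  (¬cold ∨ ¬pump ∨ ready) forces ready = True.
  Clause (¬pump ∨ ¬ready) is falsified — contradiction.
Case door = False:
  (door ∨ open) forces open = True.
  (cold ∨ door ∨ ¬open) forces cold = True.
  Clause (¬cold ∨ door) is falsified — contradiction.
Both cases fail, so the formula is unsatisfiable.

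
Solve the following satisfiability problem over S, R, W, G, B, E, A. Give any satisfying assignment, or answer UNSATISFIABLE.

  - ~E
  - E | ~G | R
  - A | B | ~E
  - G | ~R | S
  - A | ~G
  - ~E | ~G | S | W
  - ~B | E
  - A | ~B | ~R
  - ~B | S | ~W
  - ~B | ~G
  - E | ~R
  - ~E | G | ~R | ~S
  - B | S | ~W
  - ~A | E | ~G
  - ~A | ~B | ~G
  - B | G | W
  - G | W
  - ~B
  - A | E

Unit clause (~E) forces E = False.
In (~B | E) only ~B is left, so B = False.
In (E | ~R) only ~R is left, so R = False.
In (A | E) only A is left, so A = True.
In (E | ~G | R) only ~G is left, so G = False.
In (B | G | W) only W is left, so W = True.
In (B | S | ~W) only S is left, so S = True.
All clauses satisfied.

S = True, R = False, W = True, G = False, B = False, E = False, A = True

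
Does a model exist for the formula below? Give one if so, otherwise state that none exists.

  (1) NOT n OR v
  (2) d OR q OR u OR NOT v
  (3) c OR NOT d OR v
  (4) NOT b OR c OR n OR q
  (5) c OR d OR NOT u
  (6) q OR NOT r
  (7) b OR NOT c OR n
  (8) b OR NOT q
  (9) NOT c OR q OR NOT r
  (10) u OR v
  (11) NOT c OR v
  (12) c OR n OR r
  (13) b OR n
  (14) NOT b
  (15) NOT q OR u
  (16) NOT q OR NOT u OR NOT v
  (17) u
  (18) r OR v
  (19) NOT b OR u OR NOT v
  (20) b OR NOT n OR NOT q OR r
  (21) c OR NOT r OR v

c=T, u=T, r=F, b=F, d=F, q=F, v=T, n=T

Unit clause (NOT b) forces b = False.
Unit clause (u) forces u = True.
In (b OR NOT q) only NOT q is left, so q = False.
In (b OR n) only n is left, so n = True.
In (NOT n OR v) only v is left, so v = True.
In (q OR NOT r) only NOT r is left, so r = False.
Set c = True.
Set d = False.
All clauses satisfied.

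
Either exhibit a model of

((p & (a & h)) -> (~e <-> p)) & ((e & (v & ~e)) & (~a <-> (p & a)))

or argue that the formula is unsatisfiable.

The formula is unsatisfiable.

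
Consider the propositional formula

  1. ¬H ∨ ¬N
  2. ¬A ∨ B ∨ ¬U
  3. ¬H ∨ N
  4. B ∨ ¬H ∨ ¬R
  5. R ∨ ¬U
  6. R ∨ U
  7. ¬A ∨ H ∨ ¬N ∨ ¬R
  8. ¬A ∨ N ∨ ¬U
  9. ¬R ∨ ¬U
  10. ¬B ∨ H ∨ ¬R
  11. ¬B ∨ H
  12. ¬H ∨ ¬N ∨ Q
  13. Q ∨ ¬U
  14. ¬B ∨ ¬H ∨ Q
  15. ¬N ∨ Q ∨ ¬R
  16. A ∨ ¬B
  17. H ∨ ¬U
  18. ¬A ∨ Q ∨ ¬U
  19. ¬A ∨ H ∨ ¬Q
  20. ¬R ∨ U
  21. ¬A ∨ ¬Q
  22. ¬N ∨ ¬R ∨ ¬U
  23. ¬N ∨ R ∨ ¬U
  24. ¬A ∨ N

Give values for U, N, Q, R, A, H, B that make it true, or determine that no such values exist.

UNSATISFIABLE

Case U = True:
  (R ∨ ¬U) forces R = True.
  Clause (¬R ∨ ¬U) is falsified — contradiction.
Case U = False:
  (R ∨ U) forces R = True.
  Clause (¬R ∨ U) is falsified — contradiction.
Both cases fail, so the formula is unsatisfiable.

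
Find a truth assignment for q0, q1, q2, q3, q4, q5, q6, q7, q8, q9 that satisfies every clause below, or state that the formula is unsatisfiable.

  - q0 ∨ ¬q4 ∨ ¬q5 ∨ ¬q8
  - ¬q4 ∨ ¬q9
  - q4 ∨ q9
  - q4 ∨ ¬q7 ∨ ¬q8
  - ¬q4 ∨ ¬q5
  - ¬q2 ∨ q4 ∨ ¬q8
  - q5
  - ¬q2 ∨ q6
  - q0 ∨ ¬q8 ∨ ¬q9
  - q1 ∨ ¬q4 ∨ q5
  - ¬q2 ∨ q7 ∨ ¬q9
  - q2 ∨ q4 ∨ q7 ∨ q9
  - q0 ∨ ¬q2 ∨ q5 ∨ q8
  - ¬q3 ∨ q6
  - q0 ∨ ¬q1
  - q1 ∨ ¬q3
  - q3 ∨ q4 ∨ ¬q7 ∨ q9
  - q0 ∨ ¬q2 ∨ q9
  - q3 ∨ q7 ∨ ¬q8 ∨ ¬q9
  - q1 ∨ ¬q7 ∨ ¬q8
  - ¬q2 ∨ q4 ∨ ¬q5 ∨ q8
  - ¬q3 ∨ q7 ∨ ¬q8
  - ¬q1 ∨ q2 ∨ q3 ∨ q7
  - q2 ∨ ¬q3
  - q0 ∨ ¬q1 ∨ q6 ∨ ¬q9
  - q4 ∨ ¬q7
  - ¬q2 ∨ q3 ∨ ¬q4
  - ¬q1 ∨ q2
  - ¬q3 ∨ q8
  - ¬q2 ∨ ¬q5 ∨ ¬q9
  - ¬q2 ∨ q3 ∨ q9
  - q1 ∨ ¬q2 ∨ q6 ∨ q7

Unit clause (q5) forces q5 = True.
In (¬q4 ∨ ¬q5) only ¬q4 is left, so q4 = False.
In (q4 ∨ ¬q7) only ¬q7 is left, so q7 = False.
In (q4 ∨ q9) only q9 is left, so q9 = True.
In (¬q2 ∨ q7 ∨ ¬q9) only ¬q2 is left, so q2 = False.
In (q2 ∨ ¬q3) only ¬q3 is left, so q3 = False.
In (¬q1 ∨ q2) only ¬q1 is left, so q1 = False.
In (q3 ∨ q7 ∨ ¬q8 ∨ ¬q9) only ¬q8 is left, so q8 = False.
Set q0 = True.
Set q6 = True.
All clauses satisfied.

q0: True, q1: False, q2: False, q3: False, q4: False, q5: True, q6: True, q7: False, q8: False, q9: True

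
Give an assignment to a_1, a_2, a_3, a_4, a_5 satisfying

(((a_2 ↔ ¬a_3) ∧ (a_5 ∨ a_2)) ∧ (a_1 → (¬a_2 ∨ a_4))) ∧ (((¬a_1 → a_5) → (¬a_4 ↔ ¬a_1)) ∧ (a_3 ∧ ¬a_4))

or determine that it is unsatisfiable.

a_1 = False, a_2 = False, a_3 = True, a_4 = False, a_5 = True

  ((a_2 ↔ ¬a_3) ∧ (a_5 ∨ a_2)) ∧ (a_1 → (¬a_2 ∨ a_4)) = True
    (a_2 ↔ ¬a_3) ∧ (a_5 ∨ a_2) = True
      a_2 ↔ ¬a_3 = True
        ¬a_3 = False
      a_5 ∨ a_2 = True
    a_1 → (¬a_2 ∨ a_4) = True
      ¬a_2 ∨ a_4 = True
        ¬a_2 = True
  ((¬a_1 → a_5) → (¬a_4 ↔ ¬a_1)) ∧ (a_3 ∧ ¬a_4) = True
    (¬a_1 → a_5) → (¬a_4 ↔ ¬a_1) = True
      ¬a_1 → a_5 = True
        ¬a_1 = True
      ¬a_4 ↔ ¬a_1 = True
        ¬a_4 = True
        ¬a_1 = True
    a_3 ∧ ¬a_4 = True
      ¬a_4 = True
Both conjuncts True, so the formula holds.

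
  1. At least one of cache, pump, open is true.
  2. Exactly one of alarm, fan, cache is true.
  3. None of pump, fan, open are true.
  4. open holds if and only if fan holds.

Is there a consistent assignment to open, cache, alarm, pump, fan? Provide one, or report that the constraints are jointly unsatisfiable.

open: False, cache: True, alarm: False, pump: False, fan: False

  (1) {cache, pump, open}: 1 true — at least one ✓
  (2) {alarm, fan, cache}: 1 true — exactly one ✓
  (3) {pump, fan, open}: 0 true — none ✓
  (4) open=F, fan=F — same ✓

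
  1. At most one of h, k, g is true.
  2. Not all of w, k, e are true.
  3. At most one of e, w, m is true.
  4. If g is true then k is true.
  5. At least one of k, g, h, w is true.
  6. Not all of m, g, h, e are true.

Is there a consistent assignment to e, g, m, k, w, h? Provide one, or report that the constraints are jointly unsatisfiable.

e=F; g=F; m=T; k=T; w=F; h=F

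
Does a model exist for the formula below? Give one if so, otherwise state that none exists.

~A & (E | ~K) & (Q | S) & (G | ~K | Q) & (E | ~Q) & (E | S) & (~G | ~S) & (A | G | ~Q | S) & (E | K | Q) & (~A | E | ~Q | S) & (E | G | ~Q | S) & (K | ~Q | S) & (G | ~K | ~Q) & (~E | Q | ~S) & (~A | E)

G = False; S = True; K = False; E = True; A = False; Q = True

Unit clause (~A) forces A = False.
Set G = False.
Try S = False:
  (Q | S) forces Q = True.
  clause (A | G | ~Q | S) is falsified — backtrack.
So S = True.
Try K = True:
  (E | ~K) forces E = True.
  (G | ~K | Q) forces Q = True.
  clause (G | ~K | ~Q) is falsified — backtrack.
So K = False.
Try E = False:
  (E | ~Q) forces Q = False.
  clause (E | K | Q) is falsified — backtrack.
So E = True.
  then (~E | Q | ~S) forces Q = True.
All clauses satisfied.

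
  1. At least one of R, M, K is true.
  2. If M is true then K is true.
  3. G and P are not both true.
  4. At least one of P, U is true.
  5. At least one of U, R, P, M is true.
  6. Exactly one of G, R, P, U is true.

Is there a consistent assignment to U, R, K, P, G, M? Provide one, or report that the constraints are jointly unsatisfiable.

U=F, R=F, K=T, P=T, G=F, M=T

  (1) {R, M, K}: 2 true — at least one ✓
  (2) M=T ⇒ K: T ✓
  (3) G=F, P=T — not both ✓
  (4) {P, U}: 1 true — at least one ✓
  (5) {U, R, P, M}: 2 true — at least one ✓
  (6) {G, R, P, U}: 1 true — exactly one ✓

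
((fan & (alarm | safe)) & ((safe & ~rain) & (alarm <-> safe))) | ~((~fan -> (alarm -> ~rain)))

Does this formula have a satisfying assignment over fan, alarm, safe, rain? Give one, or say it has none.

fan=F; alarm=T; safe=T; rain=T

  ((fan & (alarm | safe)) & ((safe & ~rain) & (alarm <-> safe))) | ~((~fan -> (alarm -> ~rain))) = True
    (fan & (alarm | safe)) & ((safe & ~rain) & (alarm <-> safe)) = False
      fan & (alarm | safe) = False
        alarm | safe = True
      (safe & ~rain) & (alarm <-> safe) = False
        safe & ~rain = False
          ~rain = False
        alarm <-> safe = True
    ~((~fan -> (alarm -> ~rain))) = True
      ~fan -> (alarm -> ~rain) = False
        ~fan = True
        alarm -> ~rain = False
          ~rain = False
The formula evaluates to True.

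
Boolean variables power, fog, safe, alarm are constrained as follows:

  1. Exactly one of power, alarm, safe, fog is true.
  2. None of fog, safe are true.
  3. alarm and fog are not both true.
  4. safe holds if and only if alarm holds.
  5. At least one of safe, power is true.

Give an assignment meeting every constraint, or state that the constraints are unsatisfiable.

power: True; fog: False; safe: False; alarm: False

  (1) {power, alarm, safe, fog}: 1 true — exactly one ✓
  (2) {fog, safe}: 0 true — none ✓
  (3) alarm=F, fog=F — not both ✓
  (4) safe=F, alarm=F — same ✓
  (5) {safe, power}: 1 true — at least one ✓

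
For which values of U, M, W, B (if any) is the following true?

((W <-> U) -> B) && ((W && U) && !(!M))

U: True; M: True; W: True; B: True

  (W <-> U) -> B = True
    W <-> U = True
  (W && U) && !(!M) = True
    W && U = True
    !(!M) = True
      !M = False
Both conjuncts True, so the formula holds.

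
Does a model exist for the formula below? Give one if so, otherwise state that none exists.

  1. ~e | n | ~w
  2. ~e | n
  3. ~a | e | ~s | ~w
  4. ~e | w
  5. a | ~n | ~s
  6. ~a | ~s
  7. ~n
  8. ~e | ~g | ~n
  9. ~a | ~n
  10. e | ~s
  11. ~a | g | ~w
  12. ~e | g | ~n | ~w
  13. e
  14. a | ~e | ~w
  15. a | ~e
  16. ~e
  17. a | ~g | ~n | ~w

No satisfying assignment exists.

Case e = True:
  Clause (~e) is falsified — contradiction.
Case e = False:
  Clause (e) is falsified — contradiction.
Both cases fail, so the formula is unsatisfiable.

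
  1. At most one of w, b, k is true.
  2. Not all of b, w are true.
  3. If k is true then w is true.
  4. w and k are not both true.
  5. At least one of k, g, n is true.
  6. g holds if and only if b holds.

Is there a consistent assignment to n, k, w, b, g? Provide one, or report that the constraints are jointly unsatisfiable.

n=T, k=F, w=F, b=T, g=T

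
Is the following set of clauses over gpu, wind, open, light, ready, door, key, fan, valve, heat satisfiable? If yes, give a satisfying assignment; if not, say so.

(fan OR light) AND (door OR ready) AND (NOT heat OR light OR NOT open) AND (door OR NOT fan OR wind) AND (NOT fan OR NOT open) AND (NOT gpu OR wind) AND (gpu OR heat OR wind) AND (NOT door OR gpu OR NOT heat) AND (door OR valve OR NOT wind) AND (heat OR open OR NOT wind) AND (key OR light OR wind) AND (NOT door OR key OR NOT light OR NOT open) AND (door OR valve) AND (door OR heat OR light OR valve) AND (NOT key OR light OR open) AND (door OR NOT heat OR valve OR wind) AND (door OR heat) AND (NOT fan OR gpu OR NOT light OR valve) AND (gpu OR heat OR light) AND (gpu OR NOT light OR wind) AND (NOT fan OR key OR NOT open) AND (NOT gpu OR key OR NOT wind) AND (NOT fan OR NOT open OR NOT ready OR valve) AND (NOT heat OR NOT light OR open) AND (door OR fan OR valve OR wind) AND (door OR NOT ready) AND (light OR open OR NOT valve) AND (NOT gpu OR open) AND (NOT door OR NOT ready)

gpu=T; wind=T; open=T; light=T; ready=F; door=T; key=T; fan=F; valve=T; heat=F

Set gpu = True.
  then (NOT gpu OR wind) forces wind = True.
  then (NOT gpu OR key OR NOT wind) forces key = True.
  then (NOT gpu OR open) forces open = True.
  then (NOT fan OR NOT open) forces fan = False.
  then (fan OR light) forces light = True.
Try ready = True:
  (door OR NOT ready) forces door = True.
  clause (NOT door OR NOT ready) is falsified — backtrack.
So ready = False.
  then (door OR ready) forces door = True.
Set valve = True.
Set heat = False.
All clauses satisfied.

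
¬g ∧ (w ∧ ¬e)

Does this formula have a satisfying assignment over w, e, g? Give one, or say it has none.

w=T, e=F, g=F

  ¬g = True
  w ∧ ¬e = True
    ¬e = True
Both conjuncts True, so the formula holds.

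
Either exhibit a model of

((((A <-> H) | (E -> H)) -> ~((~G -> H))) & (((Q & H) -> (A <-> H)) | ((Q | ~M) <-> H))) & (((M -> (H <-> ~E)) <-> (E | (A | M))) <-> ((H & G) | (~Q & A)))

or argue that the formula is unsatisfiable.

H = False, M = False, A = False, Q = True, G = False, E = False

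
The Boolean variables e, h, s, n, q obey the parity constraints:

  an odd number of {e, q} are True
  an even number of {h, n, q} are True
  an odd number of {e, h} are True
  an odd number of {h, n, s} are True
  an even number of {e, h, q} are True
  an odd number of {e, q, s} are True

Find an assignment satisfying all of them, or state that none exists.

e = False; h = True; s = False; n = False; q = True

{e, q}: 1 true → odd ✓
{h, n, q}: 2 true → even ✓
{e, h}: 1 true → odd ✓
{h, n, s}: 1 true → odd ✓
{e, h, q}: 2 true → even ✓
{e, q, s}: 1 true → odd ✓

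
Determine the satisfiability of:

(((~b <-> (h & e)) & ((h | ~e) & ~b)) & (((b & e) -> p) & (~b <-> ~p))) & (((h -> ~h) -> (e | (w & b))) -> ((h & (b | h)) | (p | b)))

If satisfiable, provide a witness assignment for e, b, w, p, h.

e = True, b = False, w = True, p = False, h = True

  ((~b <-> (h & e)) & ((h | ~e) & ~b)) & (((b & e) -> p) & (~b <-> ~p)) = True
    (~b <-> (h & e)) & ((h | ~e) & ~b) = True
      ~b <-> (h & e) = True
        ~b = True
        h & e = True
      (h | ~e) & ~b = True
        h | ~e = True
          ~e = False
        ~b = True
    ((b & e) -> p) & (~b <-> ~p) = True
      (b & e) -> p = True
        b & e = False
      ~b <-> ~p = True
        ~b = True
        ~p = True
  ((h -> ~h) -> (e | (w & b))) -> ((h & (b | h)) | (p | b)) = True
    (h -> ~h) -> (e | (w & b)) = True
      h -> ~h = False
        ~h = False
      e | (w & b) = True
        w & b = False
    (h & (b | h)) | (p | b) = True
      h & (b | h) = True
        b | h = True
      p | b = False
Both conjuncts True, so the formula holds.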